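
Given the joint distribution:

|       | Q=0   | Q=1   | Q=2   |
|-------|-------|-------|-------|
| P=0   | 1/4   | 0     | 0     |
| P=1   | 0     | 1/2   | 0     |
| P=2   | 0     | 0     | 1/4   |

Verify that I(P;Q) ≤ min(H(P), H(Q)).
Marginal P(P) (row sums):
  P(P=0) = 1/4 + 0 + 0 = 1/4
  P(P=1) = 0 + 1/2 + 0 = 1/2
  P(P=2) = 0 + 0 + 1/4 = 1/4
Marginal P(Q) (column sums):
  P(Q=0) = 1/4 + 0 + 0 = 1/4
  P(Q=1) = 0 + 1/2 + 0 = 1/2
  P(Q=2) = 0 + 0 + 1/4 = 1/4

H(P) = -[(1/4)·log₂(1/4) + (1/2)·log₂(1/2) + (1/4)·log₂(1/4)]
  = 0.5000 + 0.5000 + 0.5000
  = 1.5000 bits
H(Q) = -[(1/4)·log₂(1/4) + (1/2)·log₂(1/2) + (1/4)·log₂(1/4)]
  = 0.5000 + 0.5000 + 0.5000
  = 1.5000 bits
H(P,Q) = -[(1/4)·log₂(1/4) + (1/2)·log₂(1/2) + (1/4)·log₂(1/4)]
  = 0.5000 + 0.5000 + 0.5000
  = 1.5000 bits

I(P;Q) = H(P) + H(Q) - H(P,Q)
  = 1.5000 + 1.5000 - 1.5000
  = 1.5000 bits

min(H(P), H(Q)) = min(1.5000, 1.5000) = 1.5000 bits
Since 1.5000 ≤ 1.5000, the bound is satisfied ✓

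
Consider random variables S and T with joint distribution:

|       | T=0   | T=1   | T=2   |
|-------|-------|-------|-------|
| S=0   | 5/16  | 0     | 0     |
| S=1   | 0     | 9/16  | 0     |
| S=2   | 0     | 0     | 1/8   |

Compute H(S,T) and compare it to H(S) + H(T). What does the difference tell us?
Marginal P(S) (row sums):
  P(S=0) = 5/16 + 0 + 0 = 5/16
  P(S=1) = 0 + 9/16 + 0 = 9/16
  P(S=2) = 0 + 0 + 1/8 = 1/8
Marginal P(T) (column sums):
  P(T=0) = 5/16 + 0 + 0 = 5/16
  P(T=1) = 0 + 9/16 + 0 = 9/16
  P(T=2) = 0 + 0 + 1/8 = 1/8

H(S,T) = -[(5/16)·log₂(5/16) + (9/16)·log₂(9/16) + (1/8)·log₂(1/8)]
  = 0.5244 + 0.4669 + 0.3750
  = 1.3663 bits
H(S) = -[(5/16)·log₂(5/16) + (9/16)·log₂(9/16) + (1/8)·log₂(1/8)]
  = 0.5244 + 0.4669 + 0.3750
  = 1.3663 bits
H(T) = -[(5/16)·log₂(5/16) + (9/16)·log₂(9/16) + (1/8)·log₂(1/8)]
  = 0.5244 + 0.4669 + 0.3750
  = 1.3663 bits

H(S) + H(T) = 1.3663 + 1.3663 = 2.7326 bits
Difference: H(S) + H(T) - H(S,T) = 2.7326 - 1.3663 = 1.3663 bits = I(S;T)

The difference is the mutual information; it is positive here, so S and T are dependent (knowing one reduces uncertainty about the other by 1.3663 bits).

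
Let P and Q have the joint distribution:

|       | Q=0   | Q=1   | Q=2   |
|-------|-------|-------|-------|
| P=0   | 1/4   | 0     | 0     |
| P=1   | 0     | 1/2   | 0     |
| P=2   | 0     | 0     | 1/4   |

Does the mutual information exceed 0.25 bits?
Marginal P(P) (row sums):
  P(P=0) = 1/4 + 0 + 0 = 1/4
  P(P=1) = 0 + 1/2 + 0 = 1/2
  P(P=2) = 0 + 0 + 1/4 = 1/4
Marginal P(Q) (column sums):
  P(Q=0) = 1/4 + 0 + 0 = 1/4
  P(Q=1) = 0 + 1/2 + 0 = 1/2
  P(Q=2) = 0 + 0 + 1/4 = 1/4

H(P) = -[(1/4)·log₂(1/4) + (1/2)·log₂(1/2) + (1/4)·log₂(1/4)]
  = 0.5000 + 0.5000 + 0.5000
  = 1.5000 bits
H(Q) = -[(1/4)·log₂(1/4) + (1/2)·log₂(1/2) + (1/4)·log₂(1/4)]
  = 0.5000 + 0.5000 + 0.5000
  = 1.5000 bits
H(P,Q) = -[(1/4)·log₂(1/4) + (1/2)·log₂(1/2) + (1/4)·log₂(1/4)]
  = 0.5000 + 0.5000 + 0.5000
  = 1.5000 bits

I(P;Q) = H(P) + H(Q) - H(P,Q)
  = 1.5000 + 1.5000 - 1.5000
  = 1.5000 bits

Yes. I(P;Q) = 1.5000 bits, which is > 0.25 bits.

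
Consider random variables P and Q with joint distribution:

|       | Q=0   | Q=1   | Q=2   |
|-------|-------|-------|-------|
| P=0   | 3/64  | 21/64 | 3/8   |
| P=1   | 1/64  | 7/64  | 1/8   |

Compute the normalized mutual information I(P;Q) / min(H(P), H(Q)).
Marginal P(P) (row sums):
  P(P=0) = 3/64 + 21/64 + 3/8 = 3/4
  P(P=1) = 1/64 + 7/64 + 1/8 = 1/4
Marginal P(Q) (column sums):
  P(Q=0) = 3/64 + 1/64 = 1/16
  P(Q=1) = 21/64 + 7/64 = 7/16
  P(Q=2) = 3/8 + 1/8 = 1/2

H(P) = -[(3/4)·log₂(3/4) + (1/4)·log₂(1/4)]
  = 0.3113 + 0.5000
  = 0.8113 bits
H(Q) = -[(1/16)·log₂(1/16) + (7/16)·log₂(7/16) + (1/2)·log₂(1/2)]
  = 0.2500 + 0.5218 + 0.5000
  = 1.2718 bits
H(P,Q) = -[(3/64)·log₂(3/64) + (21/64)·log₂(21/64) + (3/8)·log₂(3/8) + (1/64)·log₂(1/64) + (7/64)·log₂(7/64) + (1/8)·log₂(1/8)]
  = 0.2070 + 0.5275 + 0.5306 + 0.0938 + 0.3492 + 0.3750
  = 2.0831 bits

I(P;Q) = H(P) + H(Q) - H(P,Q)
  = 0.8113 + 1.2718 - 2.0831
  = 0.0000 bits

min(H(P), H(Q)) = min(0.8113, 1.2718) = 0.8113 bits
Normalized MI = 0.0000 / 0.8113 = 0.0000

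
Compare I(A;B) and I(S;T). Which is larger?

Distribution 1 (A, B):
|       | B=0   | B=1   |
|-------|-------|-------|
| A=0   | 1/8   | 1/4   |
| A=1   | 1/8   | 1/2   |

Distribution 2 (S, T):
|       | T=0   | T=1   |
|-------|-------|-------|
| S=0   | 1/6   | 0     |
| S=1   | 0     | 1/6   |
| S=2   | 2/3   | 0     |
Distribution 1 (A, B):
Marginal P(A) (row sums):
  P(A=0) = 1/8 + 1/4 = 3/8
  P(A=1) = 1/8 + 1/2 = 5/8
Marginal P(B) (column sums):
  P(B=0) = 1/8 + 1/8 = 1/4
  P(B=1) = 1/4 + 1/2 = 3/4

H(A) = -[(3/8)·log₂(3/8) + (5/8)·log₂(5/8)]
  = 0.5306 + 0.4238
  = 0.9544 bits
H(B) = -[(1/4)·log₂(1/4) + (3/4)·log₂(3/4)]
  = 0.5000 + 0.3113
  = 0.8113 bits
H(A,B) = -[(1/8)·log₂(1/8) + (1/4)·log₂(1/4) + (1/8)·log₂(1/8) + (1/2)·log₂(1/2)]
  = 0.3750 + 0.5000 + 0.3750 + 0.5000
  = 1.7500 bits

I(A;B) = H(A) + H(B) - H(A,B)
  = 0.9544 + 0.8113 - 1.7500
  = 0.0157 bits

Distribution 2 (S, T):
Marginal P(S) (row sums):
  P(S=0) = 1/6 + 0 = 1/6
  P(S=1) = 0 + 1/6 = 1/6
  P(S=2) = 2/3 + 0 = 2/3
Marginal P(T) (column sums):
  P(T=0) = 1/6 + 0 + 2/3 = 5/6
  P(T=1) = 0 + 1/6 + 0 = 1/6

H(S) = -[(1/6)·log₂(1/6) + (1/6)·log₂(1/6) + (2/3)·log₂(2/3)]
  = 0.4308 + 0.4308 + 0.3900
  = 1.2516 bits
H(T) = -[(5/6)·log₂(5/6) + (1/6)·log₂(1/6)]
  = 0.2192 + 0.4308
  = 0.6500 bits
H(S,T) = -[(1/6)·log₂(1/6) + (1/6)·log₂(1/6) + (2/3)·log₂(2/3)]
  = 0.4308 + 0.4308 + 0.3900
  = 1.2516 bits

I(S;T) = H(S) + H(T) - H(S,T)
  = 1.2516 + 0.6500 - 1.2516
  = 0.6500 bits

I(S;T) = 0.6500 bits > I(A;B) = 0.0157 bits, so (S, T) has the higher mutual information (stronger dependence).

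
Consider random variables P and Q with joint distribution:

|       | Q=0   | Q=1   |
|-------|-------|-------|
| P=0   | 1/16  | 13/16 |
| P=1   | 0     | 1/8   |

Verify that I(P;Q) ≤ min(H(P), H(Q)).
Marginal P(P) (row sums):
  P(P=0) = 1/16 + 13/16 = 7/8
  P(P=1) = 0 + 1/8 = 1/8
Marginal P(Q) (column sums):
  P(Q=0) = 1/16 + 0 = 1/16
  P(Q=1) = 13/16 + 1/8 = 15/16

H(P) = -[(7/8)·log₂(7/8) + (1/8)·log₂(1/8)]
  = 0.1686 + 0.3750
  = 0.5436 bits
H(Q) = -[(1/16)·log₂(1/16) + (15/16)·log₂(15/16)]
  = 0.2500 + 0.0873
  = 0.3373 bits
H(P,Q) = -[(1/16)·log₂(1/16) + (13/16)·log₂(13/16) + (1/8)·log₂(1/8)]
  = 0.2500 + 0.2434 + 0.3750
  = 0.8684 bits

I(P;Q) = H(P) + H(Q) - H(P,Q)
  = 0.5436 + 0.3373 - 0.8684
  = 0.0125 bits

min(H(P), H(Q)) = min(0.5436, 0.3373) = 0.3373 bits
Since 0.0125 ≤ 0.3373, the bound is satisfied ✓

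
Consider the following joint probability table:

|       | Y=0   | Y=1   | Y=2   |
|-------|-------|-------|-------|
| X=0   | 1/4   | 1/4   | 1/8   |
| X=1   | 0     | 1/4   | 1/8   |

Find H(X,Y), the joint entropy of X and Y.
H(X,Y) = -Σ P(X,Y) log₂ P(X,Y), summed over the non-zero cells:
H(X,Y) = -[(1/4)·log₂(1/4) + (1/4)·log₂(1/4) + (1/8)·log₂(1/8) + (1/4)·log₂(1/4) + (1/8)·log₂(1/8)]
  = 0.5000 + 0.5000 + 0.3750 + 0.5000 + 0.3750
  = 2.2500 bits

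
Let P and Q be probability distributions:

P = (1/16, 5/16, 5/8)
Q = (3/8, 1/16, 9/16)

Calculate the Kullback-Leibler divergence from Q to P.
D(P||Q) = Σ P(i) log₂(P(i)/Q(i))
  i=0: (1/16) × log₂((1/16)/(3/8)) = (1/16) × log₂(1/6) = -0.1616
  i=1: (5/16) × log₂((5/16)/(1/16)) = (5/16) × log₂(5) = 0.7256
  i=2: (5/8) × log₂((5/8)/(9/16)) = (5/8) × log₂(10/9) = 0.0950
D(P||Q) = -0.1616 + 0.7256 + 0.0950
  = 0.6590 bits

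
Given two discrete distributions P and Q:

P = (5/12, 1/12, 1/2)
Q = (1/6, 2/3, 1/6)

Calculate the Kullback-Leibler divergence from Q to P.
D(P||Q) = Σ P(i) log₂(P(i)/Q(i))
  i=0: (5/12) × log₂((5/12)/(1/6)) = (5/12) × log₂(5/2) = 0.5508
  i=1: (1/12) × log₂((1/12)/(2/3)) = (1/12) × log₂(1/8) = -0.2500
  i=2: (1/2) × log₂((1/2)/(1/6)) = (1/2) × log₂(3) = 0.7925
D(P||Q) = 0.5508 - 0.2500 + 0.7925
  = 1.0933 bits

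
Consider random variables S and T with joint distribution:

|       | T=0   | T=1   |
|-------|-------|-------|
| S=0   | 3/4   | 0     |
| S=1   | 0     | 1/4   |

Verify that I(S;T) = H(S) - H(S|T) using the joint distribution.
Left side, from I(S;T) = H(S) + H(T) - H(S,T):
Marginal P(S) (row sums):
  P(S=0) = 3/4 + 0 = 3/4
  P(S=1) = 0 + 1/4 = 1/4
Marginal P(T) (column sums):
  P(T=0) = 3/4 + 0 = 3/4
  P(T=1) = 0 + 1/4 = 1/4

H(S) = -[(3/4)·log₂(3/4) + (1/4)·log₂(1/4)]
  = 0.3113 + 0.5000
  = 0.8113 bits
H(T) = -[(3/4)·log₂(3/4) + (1/4)·log₂(1/4)]
  = 0.3113 + 0.5000
  = 0.8113 bits
H(S,T) = -[(3/4)·log₂(3/4) + (1/4)·log₂(1/4)]
  = 0.3113 + 0.5000
  = 0.8113 bits

I(S;T) = H(S) + H(T) - H(S,T)
  = 0.8113 + 0.8113 - 0.8113
  = 0.8113 bits

Right side, with H(S|T) computed directly from the conditional probabilities:
H(S|T) = -Σ P(S,T)·log₂ P(S|T), where P(S|T) = P(S,T) / P(T)
  (cells with P(S,T) = 0 contribute 0)
  (S=0,T=0): P(S|T) = (3/4)/(3/4) = 1;  -(3/4)·log₂(1) = 0.0000
  (S=1,T=1): P(S|T) = (1/4)/(1/4) = 1;  -(1/4)·log₂(1) = 0.0000
H(S|T) = 0.0000 + 0.0000
  = 0.0000 bits
H(S) - H(S|T) = 0.8113 - 0.0000 = 0.8113 bits

Both sides equal 0.8113 bits, so I(S;T) = H(S) - H(S|T) ✓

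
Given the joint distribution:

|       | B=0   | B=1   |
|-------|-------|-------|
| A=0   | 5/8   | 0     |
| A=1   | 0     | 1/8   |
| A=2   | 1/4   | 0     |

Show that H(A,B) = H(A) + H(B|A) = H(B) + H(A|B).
Marginal P(A) (row sums):
  P(A=0) = 5/8 + 0 = 5/8
  P(A=1) = 0 + 1/8 = 1/8
  P(A=2) = 1/4 + 0 = 1/4
Marginal P(B) (column sums):
  P(B=0) = 5/8 + 0 + 1/4 = 7/8
  P(B=1) = 0 + 1/8 + 0 = 1/8

Decomposition 1: H(A) + H(B|A)
H(A) = -[(5/8)·log₂(5/8) + (1/8)·log₂(1/8) + (1/4)·log₂(1/4)]
  = 0.4238 + 0.3750 + 0.5000
  = 1.2988 bits
H(B|A) = -Σ P(A,B)·log₂ P(B|A), where P(B|A) = P(A,B) / P(A)
  (cells with P(A,B) = 0 contribute 0)
  (A=0,B=0): P(B|A) = (5/8)/(5/8) = 1;  -(5/8)·log₂(1) = 0.0000
  (A=1,B=1): P(B|A) = (1/8)/(1/8) = 1;  -(1/8)·log₂(1) = 0.0000
  (A=2,B=0): P(B|A) = (1/4)/(1/4) = 1;  -(1/4)·log₂(1) = 0.0000
H(B|A) = 0.0000 + 0.0000 + 0.0000
  = 0.0000 bits
H(A) + H(B|A) = 1.2988 + 0.0000 = 1.2988 bits

Decomposition 2: H(B) + H(A|B)
H(B) = -[(7/8)·log₂(7/8) + (1/8)·log₂(1/8)]
  = 0.1686 + 0.3750
  = 0.5436 bits
H(A|B) = -Σ P(A,B)·log₂ P(A|B), where P(A|B) = P(A,B) / P(B)
  (cells with P(A,B) = 0 contribute 0)
  (A=0,B=0): P(A|B) = (5/8)/(7/8) = 5/7;  -(5/8)·log₂(5/7) = 0.3034
  (A=1,B=1): P(A|B) = (1/8)/(1/8) = 1;  -(1/8)·log₂(1) = 0.0000
  (A=2,B=0): P(A|B) = (1/4)/(7/8) = 2/7;  -(1/4)·log₂(2/7) = 0.4518
H(A|B) = 0.3034 + 0.0000 + 0.4518
  = 0.7552 bits
H(B) + H(A|B) = 0.5436 + 0.7552 = 1.2988 bits

Direct computation of the joint entropy:
H(A,B) = -[(5/8)·log₂(5/8) + (1/8)·log₂(1/8) + (1/4)·log₂(1/4)]
  = 0.4238 + 0.3750 + 0.5000
  = 1.2988 bits

All three agree: H(A,B) = 1.2988 bits ✓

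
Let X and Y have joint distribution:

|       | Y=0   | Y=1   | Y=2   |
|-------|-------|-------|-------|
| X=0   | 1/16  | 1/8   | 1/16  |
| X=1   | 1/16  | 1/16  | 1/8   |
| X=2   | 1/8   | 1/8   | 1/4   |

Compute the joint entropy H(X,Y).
H(X,Y) = -Σ P(X,Y) log₂ P(X,Y), summed over the non-zero cells:
H(X,Y) = -[(1/16)·log₂(1/16) + (1/8)·log₂(1/8) + (1/16)·log₂(1/16) + (1/16)·log₂(1/16) + (1/16)·log₂(1/16) + (1/8)·log₂(1/8) + (1/8)·log₂(1/8) + (1/8)·log₂(1/8) + (1/4)·log₂(1/4)]
  = 0.2500 + 0.3750 + 0.2500 + 0.2500 + 0.2500 + 0.3750 + 0.3750 + 0.3750 + 0.5000
  = 3.0000 bits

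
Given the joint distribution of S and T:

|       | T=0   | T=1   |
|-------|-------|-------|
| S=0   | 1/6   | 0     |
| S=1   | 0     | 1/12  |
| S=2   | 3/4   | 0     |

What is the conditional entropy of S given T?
Marginal P(T) (column sums):
  P(T=0) = 1/6 + 0 + 3/4 = 11/12
  P(T=1) = 0 + 1/12 + 0 = 1/12

H(S|T) = -Σ P(S,T)·log₂ P(S|T), where P(S|T) = P(S,T) / P(T)
  (cells with P(S,T) = 0 contribute 0)
  (S=0,T=0): P(S|T) = (1/6)/(11/12) = 2/11;  -(1/6)·log₂(2/11) = 0.4099
  (S=1,T=1): P(S|T) = (1/12)/(1/12) = 1;  -(1/12)·log₂(1) = 0.0000
  (S=2,T=0): P(S|T) = (3/4)/(11/12) = 9/11;  -(3/4)·log₂(9/11) = 0.2171
H(S|T) = 0.4099 + 0.0000 + 0.2171
  = 0.6270 bits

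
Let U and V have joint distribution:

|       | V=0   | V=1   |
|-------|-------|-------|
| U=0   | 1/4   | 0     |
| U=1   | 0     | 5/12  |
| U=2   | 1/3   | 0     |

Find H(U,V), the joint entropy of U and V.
H(U,V) = -Σ P(U,V) log₂ P(U,V), summed over the non-zero cells:
H(U,V) = -[(1/4)·log₂(1/4) + (5/12)·log₂(5/12) + (1/3)·log₂(1/3)]
  = 0.5000 + 0.5263 + 0.5283
  = 1.5546 bits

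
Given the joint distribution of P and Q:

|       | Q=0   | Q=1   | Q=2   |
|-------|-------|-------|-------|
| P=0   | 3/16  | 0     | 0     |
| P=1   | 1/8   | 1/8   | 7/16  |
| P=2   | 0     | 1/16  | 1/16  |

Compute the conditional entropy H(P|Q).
Marginal P(Q) (column sums):
  P(Q=0) = 3/16 + 1/8 + 0 = 5/16
  P(Q=1) = 0 + 1/8 + 1/16 = 3/16
  P(Q=2) = 0 + 7/16 + 1/16 = 1/2

H(P|Q) = -Σ P(P,Q)·log₂ P(P|Q), where P(P|Q) = P(P,Q) / P(Q)
  (cells with P(P,Q) = 0 contribute 0)
  (P=0,Q=0): P(P|Q) = (3/16)/(5/16) = 3/5;  -(3/16)·log₂(3/5) = 0.1382
  (P=1,Q=0): P(P|Q) = (1/8)/(5/16) = 2/5;  -(1/8)·log₂(2/5) = 0.1652
  (P=1,Q=1): P(P|Q) = (1/8)/(3/16) = 2/3;  -(1/8)·log₂(2/3) = 0.0731
  (P=1,Q=2): P(P|Q) = (7/16)/(1/2) = 7/8;  -(7/16)·log₂(7/8) = 0.0843
  (P=2,Q=1): P(P|Q) = (1/16)/(3/16) = 1/3;  -(1/16)·log₂(1/3) = 0.0991
  (P=2,Q=2): P(P|Q) = (1/16)/(1/2) = 1/8;  -(1/16)·log₂(1/8) = 0.1875
H(P|Q) = 0.1382 + 0.1652 + 0.0731 + 0.0843 + 0.0991 + 0.1875
  = 0.7474 bits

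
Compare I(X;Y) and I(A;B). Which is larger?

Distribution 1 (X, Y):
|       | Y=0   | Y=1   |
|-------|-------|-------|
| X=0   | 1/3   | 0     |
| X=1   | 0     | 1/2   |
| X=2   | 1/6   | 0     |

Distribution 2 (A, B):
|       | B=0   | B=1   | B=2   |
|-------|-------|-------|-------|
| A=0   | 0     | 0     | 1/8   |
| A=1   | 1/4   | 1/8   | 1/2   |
Distribution 1 (X, Y):
Marginal P(X) (row sums):
  P(X=0) = 1/3 + 0 = 1/3
  P(X=1) = 0 + 1/2 = 1/2
  P(X=2) = 1/6 + 0 = 1/6
Marginal P(Y) (column sums):
  P(Y=0) = 1/3 + 0 + 1/6 = 1/2
  P(Y=1) = 0 + 1/2 + 0 = 1/2

H(X) = -[(1/3)·log₂(1/3) + (1/2)·log₂(1/2) + (1/6)·log₂(1/6)]
  = 0.5283 + 0.5000 + 0.4308
  = 1.4591 bits
H(Y) = -[(1/2)·log₂(1/2) + (1/2)·log₂(1/2)]
  = 0.5000 + 0.5000
  = 1.0000 bits
H(X,Y) = -[(1/3)·log₂(1/3) + (1/2)·log₂(1/2) + (1/6)·log₂(1/6)]
  = 0.5283 + 0.5000 + 0.4308
  = 1.4591 bits

I(X;Y) = H(X) + H(Y) - H(X,Y)
  = 1.4591 + 1.0000 - 1.4591
  = 1.0000 bits

Distribution 2 (A, B):
Marginal P(A) (row sums):
  P(A=0) = 0 + 0 + 1/8 = 1/8
  P(A=1) = 1/4 + 1/8 + 1/2 = 7/8
Marginal P(B) (column sums):
  P(B=0) = 0 + 1/4 = 1/4
  P(B=1) = 0 + 1/8 = 1/8
  P(B=2) = 1/8 + 1/2 = 5/8

H(A) = -[(1/8)·log₂(1/8) + (7/8)·log₂(7/8)]
  = 0.3750 + 0.1686
  = 0.5436 bits
H(B) = -[(1/4)·log₂(1/4) + (1/8)·log₂(1/8) + (5/8)·log₂(5/8)]
  = 0.5000 + 0.3750 + 0.4238
  = 1.2988 bits
H(A,B) = -[(1/8)·log₂(1/8) + (1/4)·log₂(1/4) + (1/8)·log₂(1/8) + (1/2)·log₂(1/2)]
  = 0.3750 + 0.5000 + 0.3750 + 0.5000
  = 1.7500 bits

I(A;B) = H(A) + H(B) - H(A,B)
  = 0.5436 + 1.2988 - 1.7500
  = 0.0924 bits

I(X;Y) = 1.0000 bits > I(A;B) = 0.0924 bits, so (X, Y) has the higher mutual information (stronger dependence).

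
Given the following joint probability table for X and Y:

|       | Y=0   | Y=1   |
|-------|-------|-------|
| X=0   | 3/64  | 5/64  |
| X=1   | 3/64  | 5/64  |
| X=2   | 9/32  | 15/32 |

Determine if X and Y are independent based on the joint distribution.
Marginal P(X) (row sums):
  P(X=0) = 3/64 + 5/64 = 1/8
  P(X=1) = 3/64 + 5/64 = 1/8
  P(X=2) = 9/32 + 15/32 = 3/4
Marginal P(Y) (column sums):
  P(Y=0) = 3/64 + 3/64 + 9/32 = 3/8
  P(Y=1) = 5/64 + 5/64 + 15/32 = 5/8

X and Y are independent iff P(X=i,Y=j) = P(X=i)·P(Y=j) for every cell.
  P(X=0)·P(Y=0) = 1/8 × 3/8 = 3/64 = P(X=0,Y=0) ✓
  P(X=0)·P(Y=1) = 1/8 × 5/8 = 5/64 = P(X=0,Y=1) ✓
  P(X=1)·P(Y=0) = 1/8 × 3/8 = 3/64 = P(X=1,Y=0) ✓
  P(X=1)·P(Y=1) = 1/8 × 5/8 = 5/64 = P(X=1,Y=1) ✓
  P(X=2)·P(Y=0) = 3/4 × 3/8 = 9/32 = P(X=2,Y=0) ✓
  P(X=2)·P(Y=1) = 3/4 × 5/8 = 15/32 = P(X=2,Y=1) ✓

Yes, X and Y are independent: every cell factors, so I(X;Y) = 0 bits.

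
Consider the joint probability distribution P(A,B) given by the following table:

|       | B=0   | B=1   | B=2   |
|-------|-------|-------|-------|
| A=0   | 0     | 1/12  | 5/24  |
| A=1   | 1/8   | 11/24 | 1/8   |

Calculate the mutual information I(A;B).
Marginal P(A) (row sums):
  P(A=0) = 0 + 1/12 + 5/24 = 7/24
  P(A=1) = 1/8 + 11/24 + 1/8 = 17/24
Marginal P(B) (column sums):
  P(B=0) = 0 + 1/8 = 1/8
  P(B=1) = 1/12 + 11/24 = 13/24
  P(B=2) = 5/24 + 1/8 = 1/3

H(A) = -[(7/24)·log₂(7/24) + (17/24)·log₂(17/24)]
  = 0.5185 + 0.3524
  = 0.8709 bits
H(B) = -[(1/8)·log₂(1/8) + (13/24)·log₂(13/24) + (1/3)·log₂(1/3)]
  = 0.3750 + 0.4791 + 0.5283
  = 1.3824 bits
H(A,B) = -[(1/12)·log₂(1/12) + (5/24)·log₂(5/24) + (1/8)·log₂(1/8) + (11/24)·log₂(11/24) + (1/8)·log₂(1/8)]
  = 0.2987 + 0.4715 + 0.3750 + 0.5159 + 0.3750
  = 2.0361 bits

I(A;B) = H(A) + H(B) - H(A,B)
  = 0.8709 + 1.3824 - 2.0361
  = 0.2172 bits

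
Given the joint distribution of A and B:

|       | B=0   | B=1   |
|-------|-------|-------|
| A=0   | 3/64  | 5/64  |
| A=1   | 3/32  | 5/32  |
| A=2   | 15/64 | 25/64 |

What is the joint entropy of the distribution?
H(A,B) = -Σ P(A,B) log₂ P(A,B), summed over the non-zero cells:
H(A,B) = -[(3/64)·log₂(3/64) + (5/64)·log₂(5/64) + (3/32)·log₂(3/32) + (5/32)·log₂(5/32) + (15/64)·log₂(15/64) + (25/64)·log₂(25/64)]
  = 0.2070 + 0.2873 + 0.3202 + 0.4184 + 0.4906 + 0.5297
  = 2.2532 bits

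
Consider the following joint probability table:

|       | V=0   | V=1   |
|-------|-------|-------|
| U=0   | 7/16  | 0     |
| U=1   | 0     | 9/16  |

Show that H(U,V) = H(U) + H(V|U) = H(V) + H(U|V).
Marginal P(U) (row sums):
  P(U=0) = 7/16 + 0 = 7/16
  P(U=1) = 0 + 9/16 = 9/16
Marginal P(V) (column sums):
  P(V=0) = 7/16 + 0 = 7/16
  P(V=1) = 0 + 9/16 = 9/16

Decomposition 1: H(U) + H(V|U)
H(U) = -[(7/16)·log₂(7/16) + (9/16)·log₂(9/16)]
  = 0.5218 + 0.4669
  = 0.9887 bits
H(V|U) = -Σ P(U,V)·log₂ P(V|U), where P(V|U) = P(U,V) / P(U)
  (cells with P(U,V) = 0 contribute 0)
  (U=0,V=0): P(V|U) = (7/16)/(7/16) = 1;  -(7/16)·log₂(1) = 0.0000
  (U=1,V=1): P(V|U) = (9/16)/(9/16) = 1;  -(9/16)·log₂(1) = 0.0000
H(V|U) = 0.0000 + 0.0000
  = 0.0000 bits
H(U) + H(V|U) = 0.9887 + 0.0000 = 0.9887 bits

Decomposition 2: H(V) + H(U|V)
H(V) = -[(7/16)·log₂(7/16) + (9/16)·log₂(9/16)]
  = 0.5218 + 0.4669
  = 0.9887 bits
H(U|V) = -Σ P(U,V)·log₂ P(U|V), where P(U|V) = P(U,V) / P(V)
  (cells with P(U,V) = 0 contribute 0)
  (U=0,V=0): P(U|V) = (7/16)/(7/16) = 1;  -(7/16)·log₂(1) = 0.0000
  (U=1,V=1): P(U|V) = (9/16)/(9/16) = 1;  -(9/16)·log₂(1) = 0.0000
H(U|V) = 0.0000 + 0.0000
  = 0.0000 bits
H(V) + H(U|V) = 0.9887 + 0.0000 = 0.9887 bits

Direct computation of the joint entropy:
H(U,V) = -[(7/16)·log₂(7/16) + (9/16)·log₂(9/16)]
  = 0.5218 + 0.4669
  = 0.9887 bits

All three agree: H(U,V) = 0.9887 bits ✓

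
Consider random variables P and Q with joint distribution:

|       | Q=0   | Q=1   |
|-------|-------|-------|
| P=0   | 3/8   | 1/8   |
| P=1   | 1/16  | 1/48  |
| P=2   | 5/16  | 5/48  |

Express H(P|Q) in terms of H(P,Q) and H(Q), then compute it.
H(P|Q) = H(P,Q) - H(Q)

Marginal P(Q) (column sums):
  P(Q=0) = 3/8 + 1/16 + 5/16 = 3/4
  P(Q=1) = 1/8 + 1/48 + 5/48 = 1/4

H(P,Q) = -[(3/8)·log₂(3/8) + (1/8)·log₂(1/8) + (1/16)·log₂(1/16) + (1/48)·log₂(1/48) + (5/16)·log₂(5/16) + (5/48)·log₂(5/48)]
  = 0.5306 + 0.3750 + 0.2500 + 0.1164 + 0.5244 + 0.3399
  = 2.1363 bits
H(Q) = -[(3/4)·log₂(3/4) + (1/4)·log₂(1/4)]
  = 0.3113 + 0.5000
  = 0.8113 bits

H(P|Q) = 2.1363 - 0.8113 = 1.3250 bits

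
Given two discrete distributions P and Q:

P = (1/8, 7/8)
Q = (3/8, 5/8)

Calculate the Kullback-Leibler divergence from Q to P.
D(P||Q) = Σ P(i) log₂(P(i)/Q(i))
  i=0: (1/8) × log₂((1/8)/(3/8)) = (1/8) × log₂(1/3) = -0.1981
  i=1: (7/8) × log₂((7/8)/(5/8)) = (7/8) × log₂(7/5) = 0.4247
D(P||Q) = -0.1981 + 0.4247
  = 0.2266 bits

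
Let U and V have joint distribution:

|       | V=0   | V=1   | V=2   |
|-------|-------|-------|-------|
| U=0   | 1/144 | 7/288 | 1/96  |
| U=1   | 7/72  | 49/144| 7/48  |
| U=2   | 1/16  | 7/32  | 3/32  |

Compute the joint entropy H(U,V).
H(U,V) = -Σ P(U,V) log₂ P(U,V), summed over the non-zero cells:
H(U,V) = -[(1/144)·log₂(1/144) + (7/288)·log₂(7/288) + (1/96)·log₂(1/96) + (7/72)·log₂(7/72) + (49/144)·log₂(49/144) + (7/48)·log₂(7/48) + (1/16)·log₂(1/16) + (7/32)·log₂(7/32) + (3/32)·log₂(3/32)]
  = 0.0498 + 0.1303 + 0.0686 + 0.3269 + 0.5292 + 0.4051 + 0.2500 + 0.4796 + 0.3202
  = 2.5597 bits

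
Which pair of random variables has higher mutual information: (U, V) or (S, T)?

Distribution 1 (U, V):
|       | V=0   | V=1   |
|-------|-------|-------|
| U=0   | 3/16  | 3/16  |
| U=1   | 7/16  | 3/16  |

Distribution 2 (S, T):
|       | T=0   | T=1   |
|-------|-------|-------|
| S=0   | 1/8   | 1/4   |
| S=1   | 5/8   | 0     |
Distribution 1 (U, V):
Marginal P(U) (row sums):
  P(U=0) = 3/16 + 3/16 = 3/8
  P(U=1) = 7/16 + 3/16 = 5/8
Marginal P(V) (column sums):
  P(V=0) = 3/16 + 7/16 = 5/8
  P(V=1) = 3/16 + 3/16 = 3/8

H(U) = -[(3/8)·log₂(3/8) + (5/8)·log₂(5/8)]
  = 0.5306 + 0.4238
  = 0.9544 bits
H(V) = -[(5/8)·log₂(5/8) + (3/8)·log₂(3/8)]
  = 0.4238 + 0.5306
  = 0.9544 bits
H(U,V) = -[(3/16)·log₂(3/16) + (3/16)·log₂(3/16) + (7/16)·log₂(7/16) + (3/16)·log₂(3/16)]
  = 0.4528 + 0.4528 + 0.5218 + 0.4528
  = 1.8802 bits

I(U;V) = H(U) + H(V) - H(U,V)
  = 0.9544 + 0.9544 - 1.8802
  = 0.0286 bits

Distribution 2 (S, T):
Marginal P(S) (row sums):
  P(S=0) = 1/8 + 1/4 = 3/8
  P(S=1) = 5/8 + 0 = 5/8
Marginal P(T) (column sums):
  P(T=0) = 1/8 + 5/8 = 3/4
  P(T=1) = 1/4 + 0 = 1/4

H(S) = -[(3/8)·log₂(3/8) + (5/8)·log₂(5/8)]
  = 0.5306 + 0.4238
  = 0.9544 bits
H(T) = -[(3/4)·log₂(3/4) + (1/4)·log₂(1/4)]
  = 0.3113 + 0.5000
  = 0.8113 bits
H(S,T) = -[(1/8)·log₂(1/8) + (1/4)·log₂(1/4) + (5/8)·log₂(5/8)]
  = 0.3750 + 0.5000 + 0.4238
  = 1.2988 bits

I(S;T) = H(S) + H(T) - H(S,T)
  = 0.9544 + 0.8113 - 1.2988
  = 0.4669 bits

I(S;T) = 0.4669 bits > I(U;V) = 0.0286 bits, so (S, T) has the higher mutual information (stronger dependence).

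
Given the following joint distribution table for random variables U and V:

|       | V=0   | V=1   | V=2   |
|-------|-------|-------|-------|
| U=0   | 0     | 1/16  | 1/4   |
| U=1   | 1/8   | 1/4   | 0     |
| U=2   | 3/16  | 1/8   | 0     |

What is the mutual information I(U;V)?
Marginal P(U) (row sums):
  P(U=0) = 0 + 1/16 + 1/4 = 5/16
  P(U=1) = 1/8 + 1/4 + 0 = 3/8
  P(U=2) = 3/16 + 1/8 + 0 = 5/16
Marginal P(V) (column sums):
  P(V=0) = 0 + 1/8 + 3/16 = 5/16
  P(V=1) = 1/16 + 1/4 + 1/8 = 7/16
  P(V=2) = 1/4 + 0 + 0 = 1/4

H(U) = -[(5/16)·log₂(5/16) + (3/8)·log₂(3/8) + (5/16)·log₂(5/16)]
  = 0.5244 + 0.5306 + 0.5244
  = 1.5794 bits
H(V) = -[(5/16)·log₂(5/16) + (7/16)·log₂(7/16) + (1/4)·log₂(1/4)]
  = 0.5244 + 0.5218 + 0.5000
  = 1.5462 bits
H(U,V) = -[(1/16)·log₂(1/16) + (1/4)·log₂(1/4) + (1/8)·log₂(1/8) + (1/4)·log₂(1/4) + (3/16)·log₂(3/16) + (1/8)·log₂(1/8)]
  = 0.2500 + 0.5000 + 0.3750 + 0.5000 + 0.4528 + 0.3750
  = 2.4528 bits

I(U;V) = H(U) + H(V) - H(U,V)
  = 1.5794 + 1.5462 - 2.4528
  = 0.6728 bits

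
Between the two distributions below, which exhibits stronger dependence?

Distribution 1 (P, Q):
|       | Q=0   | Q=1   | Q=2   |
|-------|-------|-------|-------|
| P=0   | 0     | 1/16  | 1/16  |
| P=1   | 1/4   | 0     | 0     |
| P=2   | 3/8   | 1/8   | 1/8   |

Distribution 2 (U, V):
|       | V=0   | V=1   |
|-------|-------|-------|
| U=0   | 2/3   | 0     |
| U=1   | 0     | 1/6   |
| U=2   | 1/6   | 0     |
Distribution 1 (P, Q):
Marginal P(P) (row sums):
  P(P=0) = 0 + 1/16 + 1/16 = 1/8
  P(P=1) = 1/4 + 0 + 0 = 1/4
  P(P=2) = 3/8 + 1/8 + 1/8 = 5/8
Marginal P(Q) (column sums):
  P(Q=0) = 0 + 1/4 + 3/8 = 5/8
  P(Q=1) = 1/16 + 0 + 1/8 = 3/16
  P(Q=2) = 1/16 + 0 + 1/8 = 3/16

H(P) = -[(1/8)·log₂(1/8) + (1/4)·log₂(1/4) + (5/8)·log₂(5/8)]
  = 0.3750 + 0.5000 + 0.4238
  = 1.2988 bits
H(Q) = -[(5/8)·log₂(5/8) + (3/16)·log₂(3/16) + (3/16)·log₂(3/16)]
  = 0.4238 + 0.4528 + 0.4528
  = 1.3294 bits
H(P,Q) = -[(1/16)·log₂(1/16) + (1/16)·log₂(1/16) + (1/4)·log₂(1/4) + (3/8)·log₂(3/8) + (1/8)·log₂(1/8) + (1/8)·log₂(1/8)]
  = 0.2500 + 0.2500 + 0.5000 + 0.5306 + 0.3750 + 0.3750
  = 2.2806 bits

I(P;Q) = H(P) + H(Q) - H(P,Q)
  = 1.2988 + 1.3294 - 2.2806
  = 0.3476 bits

Distribution 2 (U, V):
Marginal P(U) (row sums):
  P(U=0) = 2/3 + 0 = 2/3
  P(U=1) = 0 + 1/6 = 1/6
  P(U=2) = 1/6 + 0 = 1/6
Marginal P(V) (column sums):
  P(V=0) = 2/3 + 0 + 1/6 = 5/6
  P(V=1) = 0 + 1/6 + 0 = 1/6

H(U) = -[(2/3)·log₂(2/3) + (1/6)·log₂(1/6) + (1/6)·log₂(1/6)]
  = 0.3900 + 0.4308 + 0.4308
  = 1.2516 bits
H(V) = -[(5/6)·log₂(5/6) + (1/6)·log₂(1/6)]
  = 0.2192 + 0.4308
  = 0.6500 bits
H(U,V) = -[(2/3)·log₂(2/3) + (1/6)·log₂(1/6) + (1/6)·log₂(1/6)]
  = 0.3900 + 0.4308 + 0.4308
  = 1.2516 bits

I(U;V) = H(U) + H(V) - H(U,V)
  = 1.2516 + 0.6500 - 1.2516
  = 0.6500 bits

I(U;V) = 0.6500 bits > I(P;Q) = 0.3476 bits, so (U, V) has the higher mutual information (stronger dependence).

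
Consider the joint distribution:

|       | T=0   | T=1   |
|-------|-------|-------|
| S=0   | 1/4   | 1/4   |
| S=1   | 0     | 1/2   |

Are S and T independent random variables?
Marginal P(S) (row sums):
  P(S=0) = 1/4 + 1/4 = 1/2
  P(S=1) = 0 + 1/2 = 1/2
Marginal P(T) (column sums):
  P(T=0) = 1/4 + 0 = 1/4
  P(T=1) = 1/4 + 1/2 = 3/4

S and T are independent iff P(S=i,T=j) = P(S=i)·P(T=j) for every cell.
  P(S=0)·P(T=0) = 1/2 × 1/4 = 1/8, but P(S=0,T=0) = 1/4 ✗

No, S and T are not independent. Quantitatively, I(S;T) > 0:

H(S) = -[(1/2)·log₂(1/2) + (1/2)·log₂(1/2)]
  = 0.5000 + 0.5000
  = 1.0000 bits
H(T) = -[(1/4)·log₂(1/4) + (3/4)·log₂(3/4)]
  = 0.5000 + 0.3113
  = 0.8113 bits
H(S,T) = -[(1/4)·log₂(1/4) + (1/4)·log₂(1/4) + (1/2)·log₂(1/2)]
  = 0.5000 + 0.5000 + 0.5000
  = 1.5000 bits
I(S;T) = H(S) + H(T) - H(S,T) = 1.0000 + 0.8113 - 1.5000 = 0.3113 bits > 0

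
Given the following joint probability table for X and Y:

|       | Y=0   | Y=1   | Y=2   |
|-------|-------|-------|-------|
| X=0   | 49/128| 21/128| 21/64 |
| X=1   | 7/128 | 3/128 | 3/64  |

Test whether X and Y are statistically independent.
Marginal P(X) (row sums):
  P(X=0) = 49/128 + 21/128 + 21/64 = 7/8
  P(X=1) = 7/128 + 3/128 + 3/64 = 1/8
Marginal P(Y) (column sums):
  P(Y=0) = 49/128 + 7/128 = 7/16
  P(Y=1) = 21/128 + 3/128 = 3/16
  P(Y=2) = 21/64 + 3/64 = 3/8

X and Y are independent iff P(X=i,Y=j) = P(X=i)·P(Y=j) for every cell.
  P(X=0)·P(Y=0) = 7/8 × 7/16 = 49/128 = P(X=0,Y=0) ✓
  P(X=0)·P(Y=1) = 7/8 × 3/16 = 21/128 = P(X=0,Y=1) ✓
  P(X=0)·P(Y=2) = 7/8 × 3/8 = 21/64 = P(X=0,Y=2) ✓
  P(X=1)·P(Y=0) = 1/8 × 7/16 = 7/128 = P(X=1,Y=0) ✓
  P(X=1)·P(Y=1) = 1/8 × 3/16 = 3/128 = P(X=1,Y=1) ✓
  P(X=1)·P(Y=2) = 1/8 × 3/8 = 3/64 = P(X=1,Y=2) ✓

Yes, X and Y are independent: every cell factors, so I(X;Y) = 0 bits.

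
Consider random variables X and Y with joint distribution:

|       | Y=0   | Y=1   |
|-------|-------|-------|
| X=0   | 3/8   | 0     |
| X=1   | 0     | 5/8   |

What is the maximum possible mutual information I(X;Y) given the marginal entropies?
The upper bound on mutual information is I(X;Y) ≤ min(H(X), H(Y)).

Marginal P(X) (row sums):
  P(X=0) = 3/8 + 0 = 3/8
  P(X=1) = 0 + 5/8 = 5/8
Marginal P(Y) (column sums):
  P(Y=0) = 3/8 + 0 = 3/8
  P(Y=1) = 0 + 5/8 = 5/8

H(X) = -[(3/8)·log₂(3/8) + (5/8)·log₂(5/8)]
  = 0.5306 + 0.4238
  = 0.9544 bits
H(Y) = -[(3/8)·log₂(3/8) + (5/8)·log₂(5/8)]
  = 0.5306 + 0.4238
  = 0.9544 bits

Maximum possible I(X;Y) = min(0.9544, 0.9544) = 0.9544 bits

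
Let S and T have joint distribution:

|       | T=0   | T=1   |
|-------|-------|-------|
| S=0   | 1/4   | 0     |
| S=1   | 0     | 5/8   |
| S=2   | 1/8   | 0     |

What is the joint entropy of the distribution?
H(S,T) = -Σ P(S,T) log₂ P(S,T), summed over the non-zero cells:
H(S,T) = -[(1/4)·log₂(1/4) + (5/8)·log₂(5/8) + (1/8)·log₂(1/8)]
  = 0.5000 + 0.4238 + 0.3750
  = 1.2988 bits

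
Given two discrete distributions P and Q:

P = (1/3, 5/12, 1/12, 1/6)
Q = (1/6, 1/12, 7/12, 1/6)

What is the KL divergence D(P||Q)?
D(P||Q) = Σ P(i) log₂(P(i)/Q(i))
  i=0: (1/3) × log₂((1/3)/(1/6)) = (1/3) × log₂(2) = 0.3333
  i=1: (5/12) × log₂((5/12)/(1/12)) = (5/12) × log₂(5) = 0.9675
  i=2: (1/12) × log₂((1/12)/(7/12)) = (1/12) × log₂(1/7) = -0.2339
  i=3: (1/6) × log₂((1/6)/(1/6)) = (1/6) × log₂(1) = 0.0000
D(P||Q) = 0.3333 + 0.9675 - 0.2339 + 0.0000
  = 1.0669 bits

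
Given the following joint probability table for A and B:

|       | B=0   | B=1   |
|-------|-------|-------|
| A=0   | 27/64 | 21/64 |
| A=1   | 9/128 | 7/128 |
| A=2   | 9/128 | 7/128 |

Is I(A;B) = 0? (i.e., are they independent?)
Marginal P(A) (row sums):
  P(A=0) = 27/64 + 21/64 = 3/4
  P(A=1) = 9/128 + 7/128 = 1/8
  P(A=2) = 9/128 + 7/128 = 1/8
Marginal P(B) (column sums):
  P(B=0) = 27/64 + 9/128 + 9/128 = 9/16
  P(B=1) = 21/64 + 7/128 + 7/128 = 7/16

A and B are independent iff P(A=i,B=j) = P(A=i)·P(B=j) for every cell.
  P(A=0)·P(B=0) = 3/4 × 9/16 = 27/64 = P(A=0,B=0) ✓
  P(A=0)·P(B=1) = 3/4 × 7/16 = 21/64 = P(A=0,B=1) ✓
  P(A=1)·P(B=0) = 1/8 × 9/16 = 9/128 = P(A=1,B=0) ✓
  P(A=1)·P(B=1) = 1/8 × 7/16 = 7/128 = P(A=1,B=1) ✓
  P(A=2)·P(B=0) = 1/8 × 9/16 = 9/128 = P(A=2,B=0) ✓
  P(A=2)·P(B=1) = 1/8 × 7/16 = 7/128 = P(A=2,B=1) ✓

Yes, A and B are independent: every cell factors, so I(A;B) = 0 bits.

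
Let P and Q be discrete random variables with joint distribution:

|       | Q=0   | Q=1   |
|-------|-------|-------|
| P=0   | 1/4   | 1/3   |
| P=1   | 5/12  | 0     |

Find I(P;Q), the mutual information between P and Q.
Marginal P(P) (row sums):
  P(P=0) = 1/4 + 1/3 = 7/12
  P(P=1) = 5/12 + 0 = 5/12
Marginal P(Q) (column sums):
  P(Q=0) = 1/4 + 5/12 = 2/3
  P(Q=1) = 1/3 + 0 = 1/3

H(P) = -[(7/12)·log₂(7/12) + (5/12)·log₂(5/12)]
  = 0.4536 + 0.5263
  = 0.9799 bits
H(Q) = -[(2/3)·log₂(2/3) + (1/3)·log₂(1/3)]
  = 0.3900 + 0.5283
  = 0.9183 bits
H(P,Q) = -[(1/4)·log₂(1/4) + (1/3)·log₂(1/3) + (5/12)·log₂(5/12)]
  = 0.5000 + 0.5283 + 0.5263
  = 1.5546 bits

I(P;Q) = H(P) + H(Q) - H(P,Q)
  = 0.9799 + 0.9183 - 1.5546
  = 0.3436 bits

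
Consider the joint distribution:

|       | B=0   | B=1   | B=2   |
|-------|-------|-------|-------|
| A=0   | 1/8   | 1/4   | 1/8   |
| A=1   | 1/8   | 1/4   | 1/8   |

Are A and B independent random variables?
Marginal P(A) (row sums):
  P(A=0) = 1/8 + 1/4 + 1/8 = 1/2
  P(A=1) = 1/8 + 1/4 + 1/8 = 1/2
Marginal P(B) (column sums):
  P(B=0) = 1/8 + 1/8 = 1/4
  P(B=1) = 1/4 + 1/4 = 1/2
  P(B=2) = 1/8 + 1/8 = 1/4

A and B are independent iff P(A=i,B=j) = P(A=i)·P(B=j) for every cell.
  P(A=0)·P(B=0) = 1/2 × 1/4 = 1/8 = P(A=0,B=0) ✓
  P(A=0)·P(B=1) = 1/2 × 1/2 = 1/4 = P(A=0,B=1) ✓
  P(A=0)·P(B=2) = 1/2 × 1/4 = 1/8 = P(A=0,B=2) ✓
  P(A=1)·P(B=0) = 1/2 × 1/4 = 1/8 = P(A=1,B=0) ✓
  P(A=1)·P(B=1) = 1/2 × 1/2 = 1/4 = P(A=1,B=1) ✓
  P(A=1)·P(B=2) = 1/2 × 1/4 = 1/8 = P(A=1,B=2) ✓

Yes, A and B are independent: every cell factors, so I(A;B) = 0 bits.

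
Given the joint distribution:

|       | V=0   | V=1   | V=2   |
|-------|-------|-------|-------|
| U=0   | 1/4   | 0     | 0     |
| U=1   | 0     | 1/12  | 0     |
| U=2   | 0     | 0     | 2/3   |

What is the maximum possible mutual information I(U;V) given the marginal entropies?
The upper bound on mutual information is I(U;V) ≤ min(H(U), H(V)).

Marginal P(U) (row sums):
  P(U=0) = 1/4 + 0 + 0 = 1/4
  P(U=1) = 0 + 1/12 + 0 = 1/12
  P(U=2) = 0 + 0 + 2/3 = 2/3
Marginal P(V) (column sums):
  P(V=0) = 1/4 + 0 + 0 = 1/4
  P(V=1) = 0 + 1/12 + 0 = 1/12
  P(V=2) = 0 + 0 + 2/3 = 2/3

H(U) = -[(1/4)·log₂(1/4) + (1/12)·log₂(1/12) + (2/3)·log₂(2/3)]
  = 0.5000 + 0.2987 + 0.3900
  = 1.1887 bits
H(V) = -[(1/4)·log₂(1/4) + (1/12)·log₂(1/12) + (2/3)·log₂(2/3)]
  = 0.5000 + 0.2987 + 0.3900
  = 1.1887 bits

Maximum possible I(U;V) = min(1.1887, 1.1887) = 1.1887 bits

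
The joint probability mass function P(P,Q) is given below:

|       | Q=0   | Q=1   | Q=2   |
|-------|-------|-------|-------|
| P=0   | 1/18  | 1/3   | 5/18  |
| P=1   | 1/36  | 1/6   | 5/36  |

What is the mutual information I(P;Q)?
Marginal P(P) (row sums):
  P(P=0) = 1/18 + 1/3 + 5/18 = 2/3
  P(P=1) = 1/36 + 1/6 + 5/36 = 1/3
Marginal P(Q) (column sums):
  P(Q=0) = 1/18 + 1/36 = 1/12
  P(Q=1) = 1/3 + 1/6 = 1/2
  P(Q=2) = 5/18 + 5/36 = 5/12

H(P) = -[(2/3)·log₂(2/3) + (1/3)·log₂(1/3)]
  = 0.3900 + 0.5283
  = 0.9183 bits
H(Q) = -[(1/12)·log₂(1/12) + (1/2)·log₂(1/2) + (5/12)·log₂(5/12)]
  = 0.2987 + 0.5000 + 0.5263
  = 1.3250 bits
H(P,Q) = -[(1/18)·log₂(1/18) + (1/3)·log₂(1/3) + (5/18)·log₂(5/18) + (1/36)·log₂(1/36) + (1/6)·log₂(1/6) + (5/36)·log₂(5/36)]
  = 0.2317 + 0.5283 + 0.5133 + 0.1436 + 0.4308 + 0.3956
  = 2.2433 bits

I(P;Q) = H(P) + H(Q) - H(P,Q)
  = 0.9183 + 1.3250 - 2.2433
  = 0.0000 bits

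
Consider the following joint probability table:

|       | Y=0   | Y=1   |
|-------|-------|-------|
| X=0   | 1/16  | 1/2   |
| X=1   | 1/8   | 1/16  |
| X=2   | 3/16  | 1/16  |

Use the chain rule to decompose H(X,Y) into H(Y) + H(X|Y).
By the chain rule: H(X,Y) = H(Y) + H(X|Y)

Marginal P(Y) (column sums):
  P(Y=0) = 1/16 + 1/8 + 3/16 = 3/8
  P(Y=1) = 1/2 + 1/16 + 1/16 = 5/8
H(Y) = -[(3/8)·log₂(3/8) + (5/8)·log₂(5/8)]
  = 0.5306 + 0.4238
  = 0.9544 bits
H(X|Y) = -Σ P(X,Y)·log₂ P(X|Y), where P(X|Y) = P(X,Y) / P(Y)
  (X=0,Y=0): P(X|Y) = (1/16)/(3/8) = 1/6;  -(1/16)·log₂(1/6) = 0.1616
  (X=0,Y=1): P(X|Y) = (1/2)/(5/8) = 4/5;  -(1/2)·log₂(4/5) = 0.1610
  (X=1,Y=0): P(X|Y) = (1/8)/(3/8) = 1/3;  -(1/8)·log₂(1/3) = 0.1981
  (X=1,Y=1): P(X|Y) = (1/16)/(5/8) = 1/10;  -(1/16)·log₂(1/10) = 0.2076
  (X=2,Y=0): P(X|Y) = (3/16)/(3/8) = 1/2;  -(3/16)·log₂(1/2) = 0.1875
  (X=2,Y=1): P(X|Y) = (1/16)/(5/8) = 1/10;  -(1/16)·log₂(1/10) = 0.2076
H(X|Y) = 0.1616 + 0.1610 + 0.1981 + 0.2076 + 0.1875 + 0.2076
  = 1.1234 bits

H(X,Y) = H(Y) + H(X|Y) = 0.9544 + 1.1234 = 2.0778 bits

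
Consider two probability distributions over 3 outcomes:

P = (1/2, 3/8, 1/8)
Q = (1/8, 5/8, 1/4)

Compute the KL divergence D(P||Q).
D(P||Q) = Σ P(i) log₂(P(i)/Q(i))
  i=0: (1/2) × log₂((1/2)/(1/8)) = (1/2) × log₂(4) = 1.0000
  i=1: (3/8) × log₂((3/8)/(5/8)) = (3/8) × log₂(3/5) = -0.2764
  i=2: (1/8) × log₂((1/8)/(1/4)) = (1/8) × log₂(1/2) = -0.1250
D(P||Q) = 1.0000 - 0.2764 - 0.1250
  = 0.5986 bits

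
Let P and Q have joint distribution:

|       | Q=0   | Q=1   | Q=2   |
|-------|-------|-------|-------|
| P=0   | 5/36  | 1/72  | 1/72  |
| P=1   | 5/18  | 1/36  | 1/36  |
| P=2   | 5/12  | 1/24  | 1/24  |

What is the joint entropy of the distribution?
H(P,Q) = -Σ P(P,Q) log₂ P(P,Q), summed over the non-zero cells:
H(P,Q) = -[(5/36)·log₂(5/36) + (1/72)·log₂(1/72) + (1/72)·log₂(1/72) + (5/18)·log₂(5/18) + (1/36)·log₂(1/36) + (1/36)·log₂(1/36) + (5/12)·log₂(5/12) + (1/24)·log₂(1/24) + (1/24)·log₂(1/24)]
  = 0.3956 + 0.0857 + 0.0857 + 0.5133 + 0.1436 + 0.1436 + 0.5263 + 0.1910 + 0.1910
  = 2.2758 bits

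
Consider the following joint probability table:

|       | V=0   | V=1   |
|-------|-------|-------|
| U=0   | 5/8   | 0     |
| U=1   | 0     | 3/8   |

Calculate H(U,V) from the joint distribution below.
H(U,V) = -Σ P(U,V) log₂ P(U,V), summed over the non-zero cells:
H(U,V) = -[(5/8)·log₂(5/8) + (3/8)·log₂(3/8)]
  = 0.4238 + 0.5306
  = 0.9544 bits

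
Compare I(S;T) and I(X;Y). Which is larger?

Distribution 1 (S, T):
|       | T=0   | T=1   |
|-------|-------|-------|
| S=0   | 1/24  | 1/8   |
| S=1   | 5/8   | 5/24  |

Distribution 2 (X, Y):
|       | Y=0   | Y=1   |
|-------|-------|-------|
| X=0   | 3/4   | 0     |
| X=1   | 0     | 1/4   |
Distribution 1 (S, T):
Marginal P(S) (row sums):
  P(S=0) = 1/24 + 1/8 = 1/6
  P(S=1) = 5/8 + 5/24 = 5/6
Marginal P(T) (column sums):
  P(T=0) = 1/24 + 5/8 = 2/3
  P(T=1) = 1/8 + 5/24 = 1/3

H(S) = -[(1/6)·log₂(1/6) + (5/6)·log₂(5/6)]
  = 0.4308 + 0.2192
  = 0.6500 bits
H(T) = -[(2/3)·log₂(2/3) + (1/3)·log₂(1/3)]
  = 0.3900 + 0.5283
  = 0.9183 bits
H(S,T) = -[(1/24)·log₂(1/24) + (1/8)·log₂(1/8) + (5/8)·log₂(5/8) + (5/24)·log₂(5/24)]
  = 0.1910 + 0.3750 + 0.4238 + 0.4715
  = 1.4613 bits

I(S;T) = H(S) + H(T) - H(S,T)
  = 0.6500 + 0.9183 - 1.4613
  = 0.1070 bits

Distribution 2 (X, Y):
Marginal P(X) (row sums):
  P(X=0) = 3/4 + 0 = 3/4
  P(X=1) = 0 + 1/4 = 1/4
Marginal P(Y) (column sums):
  P(Y=0) = 3/4 + 0 = 3/4
  P(Y=1) = 0 + 1/4 = 1/4

H(X) = -[(3/4)·log₂(3/4) + (1/4)·log₂(1/4)]
  = 0.3113 + 0.5000
  = 0.8113 bits
H(Y) = -[(3/4)·log₂(3/4) + (1/4)·log₂(1/4)]
  = 0.3113 + 0.5000
  = 0.8113 bits
H(X,Y) = -[(3/4)·log₂(3/4) + (1/4)·log₂(1/4)]
  = 0.3113 + 0.5000
  = 0.8113 bits

I(X;Y) = H(X) + H(Y) - H(X,Y)
  = 0.8113 + 0.8113 - 0.8113
  = 0.8113 bits

I(X;Y) = 0.8113 bits > I(S;T) = 0.1070 bits, so (X, Y) has the higher mutual information (stronger dependence).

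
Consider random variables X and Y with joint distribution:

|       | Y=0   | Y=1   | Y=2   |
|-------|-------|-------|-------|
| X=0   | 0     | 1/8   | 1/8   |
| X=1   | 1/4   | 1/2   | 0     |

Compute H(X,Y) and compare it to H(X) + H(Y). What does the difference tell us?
Marginal P(X) (row sums):
  P(X=0) = 0 + 1/8 + 1/8 = 1/4
  P(X=1) = 1/4 + 1/2 + 0 = 3/4
Marginal P(Y) (column sums):
  P(Y=0) = 0 + 1/4 = 1/4
  P(Y=1) = 1/8 + 1/2 = 5/8
  P(Y=2) = 1/8 + 0 = 1/8

H(X,Y) = -[(1/8)·log₂(1/8) + (1/8)·log₂(1/8) + (1/4)·log₂(1/4) + (1/2)·log₂(1/2)]
  = 0.3750 + 0.3750 + 0.5000 + 0.5000
  = 1.7500 bits
H(X) = -[(1/4)·log₂(1/4) + (3/4)·log₂(3/4)]
  = 0.5000 + 0.3113
  = 0.8113 bits
H(Y) = -[(1/4)·log₂(1/4) + (5/8)·log₂(5/8) + (1/8)·log₂(1/8)]
  = 0.5000 + 0.4238 + 0.3750
  = 1.2988 bits

H(X) + H(Y) = 0.8113 + 1.2988 = 2.1101 bits
Difference: H(X) + H(Y) - H(X,Y) = 2.1101 - 1.7500 = 0.3601 bits = I(X;Y)

The difference is the mutual information; it is positive here, so X and Y are dependent (knowing one reduces uncertainty about the other by 0.3601 bits).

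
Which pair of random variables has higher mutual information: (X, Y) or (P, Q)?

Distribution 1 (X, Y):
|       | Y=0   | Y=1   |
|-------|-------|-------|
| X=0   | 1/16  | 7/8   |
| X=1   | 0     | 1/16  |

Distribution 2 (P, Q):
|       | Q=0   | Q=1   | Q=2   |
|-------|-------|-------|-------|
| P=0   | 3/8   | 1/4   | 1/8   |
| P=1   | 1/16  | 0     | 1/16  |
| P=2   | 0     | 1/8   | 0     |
Distribution 1 (X, Y):
Marginal P(X) (row sums):
  P(X=0) = 1/16 + 7/8 = 15/16
  P(X=1) = 0 + 1/16 = 1/16
Marginal P(Y) (column sums):
  P(Y=0) = 1/16 + 0 = 1/16
  P(Y=1) = 7/8 + 1/16 = 15/16

H(X) = -[(15/16)·log₂(15/16) + (1/16)·log₂(1/16)]
  = 0.0873 + 0.2500
  = 0.3373 bits
H(Y) = -[(1/16)·log₂(1/16) + (15/16)·log₂(15/16)]
  = 0.2500 + 0.0873
  = 0.3373 bits
H(X,Y) = -[(1/16)·log₂(1/16) + (7/8)·log₂(7/8) + (1/16)·log₂(1/16)]
  = 0.2500 + 0.1686 + 0.2500
  = 0.6686 bits

I(X;Y) = H(X) + H(Y) - H(X,Y)
  = 0.3373 + 0.3373 - 0.6686
  = 0.0060 bits

Distribution 2 (P, Q):
Marginal P(P) (row sums):
  P(P=0) = 3/8 + 1/4 + 1/8 = 3/4
  P(P=1) = 1/16 + 0 + 1/16 = 1/8
  P(P=2) = 0 + 1/8 + 0 = 1/8
Marginal P(Q) (column sums):
  P(Q=0) = 3/8 + 1/16 + 0 = 7/16
  P(Q=1) = 1/4 + 0 + 1/8 = 3/8
  P(Q=2) = 1/8 + 1/16 + 0 = 3/16

H(P) = -[(3/4)·log₂(3/4) + (1/8)·log₂(1/8) + (1/8)·log₂(1/8)]
  = 0.3113 + 0.3750 + 0.3750
  = 1.0613 bits
H(Q) = -[(7/16)·log₂(7/16) + (3/8)·log₂(3/8) + (3/16)·log₂(3/16)]
  = 0.5218 + 0.5306 + 0.4528
  = 1.5052 bits
H(P,Q) = -[(3/8)·log₂(3/8) + (1/4)·log₂(1/4) + (1/8)·log₂(1/8) + (1/16)·log₂(1/16) + (1/16)·log₂(1/16) + (1/8)·log₂(1/8)]
  = 0.5306 + 0.5000 + 0.3750 + 0.2500 + 0.2500 + 0.3750
  = 2.2806 bits

I(P;Q) = H(P) + H(Q) - H(P,Q)
  = 1.0613 + 1.5052 - 2.2806
  = 0.2859 bits

I(P;Q) = 0.2859 bits > I(X;Y) = 0.0060 bits, so (P, Q) has the higher mutual information (stronger dependence).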